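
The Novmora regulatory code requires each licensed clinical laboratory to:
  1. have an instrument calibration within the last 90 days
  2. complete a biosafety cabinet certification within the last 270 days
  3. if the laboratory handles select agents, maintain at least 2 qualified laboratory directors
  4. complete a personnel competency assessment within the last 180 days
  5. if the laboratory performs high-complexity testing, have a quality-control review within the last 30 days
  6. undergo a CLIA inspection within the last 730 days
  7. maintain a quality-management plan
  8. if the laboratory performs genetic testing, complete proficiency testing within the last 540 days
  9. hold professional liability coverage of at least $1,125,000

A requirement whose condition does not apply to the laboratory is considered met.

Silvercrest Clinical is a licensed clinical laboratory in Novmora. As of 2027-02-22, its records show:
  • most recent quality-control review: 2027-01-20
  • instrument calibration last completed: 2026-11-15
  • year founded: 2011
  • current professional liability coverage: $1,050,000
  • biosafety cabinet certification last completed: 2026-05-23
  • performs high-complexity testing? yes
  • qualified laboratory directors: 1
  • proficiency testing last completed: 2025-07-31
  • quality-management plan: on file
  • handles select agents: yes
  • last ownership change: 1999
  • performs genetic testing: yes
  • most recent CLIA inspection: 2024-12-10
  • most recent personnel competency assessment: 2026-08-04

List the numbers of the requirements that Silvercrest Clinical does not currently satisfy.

1, 2, 3, 4, 5, 6, 8, 9

1. instrument calibration 99 days ago vs limit 90 → not met
2. biosafety cabinet certification 275 days ago vs limit 270 → not met
3. condition 'handles select agents' holds; qualified laboratory directors 1 < 2 → not met
4. personnel competency assessment 202 days ago vs limit 180 → not met
5. condition 'performs high-complexity testing' holds; quality-control review 33 days ago vs limit 30 → not met
6. CLIA inspection 804 days ago vs limit 730 → not met
7. quality-management plan present → met
8. condition 'performs genetic testing' holds; proficiency testing 571 days ago vs limit 540 → not met
9. professional liability coverage $1,050,000 < $1,125,000 → not met
Not met: 1, 2, 3, 4, 5, 6, 8, 9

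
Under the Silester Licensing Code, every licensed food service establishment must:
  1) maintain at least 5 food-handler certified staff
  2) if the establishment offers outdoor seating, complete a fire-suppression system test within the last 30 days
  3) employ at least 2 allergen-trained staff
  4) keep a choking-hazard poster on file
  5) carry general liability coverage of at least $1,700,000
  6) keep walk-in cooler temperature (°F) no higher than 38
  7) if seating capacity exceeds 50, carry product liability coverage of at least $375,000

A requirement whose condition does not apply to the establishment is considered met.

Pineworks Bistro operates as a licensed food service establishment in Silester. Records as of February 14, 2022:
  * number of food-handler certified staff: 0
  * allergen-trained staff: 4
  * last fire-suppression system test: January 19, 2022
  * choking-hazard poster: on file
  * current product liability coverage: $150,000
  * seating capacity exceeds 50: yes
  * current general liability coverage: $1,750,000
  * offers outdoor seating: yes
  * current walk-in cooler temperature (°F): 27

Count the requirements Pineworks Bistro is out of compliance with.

2

1. food-handler certified staff 0 < 5 → not met
2. condition 'offers outdoor seating' holds; fire-suppression system test 26 days ago vs limit 30 → met
3. allergen-trained staff 4 ≥ 2 → met
4. choking-hazard poster present → met
5. general liability coverage $1,750,000 ≥ $1,700,000 → met
6. walk-in cooler temperature (°F) 27 ≤ 38 → met
7. condition 'seating capacity exceeds 50' holds; product liability coverage $150,000 < $375,000 → not met
Not met: 2 of 7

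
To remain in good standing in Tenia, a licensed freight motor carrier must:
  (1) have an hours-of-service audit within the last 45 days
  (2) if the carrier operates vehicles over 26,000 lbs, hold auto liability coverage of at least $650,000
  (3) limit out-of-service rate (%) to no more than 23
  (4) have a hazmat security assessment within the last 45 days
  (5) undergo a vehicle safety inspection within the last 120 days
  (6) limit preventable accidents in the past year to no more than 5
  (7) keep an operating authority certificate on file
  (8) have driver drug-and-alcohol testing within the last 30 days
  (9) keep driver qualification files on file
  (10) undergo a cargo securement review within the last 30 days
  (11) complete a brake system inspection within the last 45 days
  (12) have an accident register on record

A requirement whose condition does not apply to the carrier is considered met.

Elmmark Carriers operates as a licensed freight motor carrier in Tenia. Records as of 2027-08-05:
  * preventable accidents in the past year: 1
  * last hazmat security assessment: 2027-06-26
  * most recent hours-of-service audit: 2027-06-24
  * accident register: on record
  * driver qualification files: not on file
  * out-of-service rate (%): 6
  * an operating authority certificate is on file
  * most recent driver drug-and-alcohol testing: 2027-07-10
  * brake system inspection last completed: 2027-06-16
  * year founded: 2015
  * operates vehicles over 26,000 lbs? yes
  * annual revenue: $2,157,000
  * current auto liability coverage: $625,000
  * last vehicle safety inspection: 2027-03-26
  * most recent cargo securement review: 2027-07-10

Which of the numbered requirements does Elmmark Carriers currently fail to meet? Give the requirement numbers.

2, 5, 9, 11

1. hours-of-service audit 42 days ago vs limit 45 → met
2. condition 'operates vehicles over 26,000 lbs' holds; auto liability coverage $625,000 < $650,000 → not met
3. out-of-service rate (%) 6 ≤ 23 → met
4. hazmat security assessment 40 days ago vs limit 45 → met
5. vehicle safety inspection 132 days ago vs limit 120 → not met
6. preventable accidents in the past year 1 ≤ 5 → met
7. operating authority certificate present → met
8. driver drug-and-alcohol testing 26 days ago vs limit 30 → met
9. driver qualification files absent → not met
10. cargo securement review 26 days ago vs limit 30 → met
11. brake system inspection 50 days ago vs limit 45 → not met
12. accident register present → met
Not met: 2, 5, 9, 11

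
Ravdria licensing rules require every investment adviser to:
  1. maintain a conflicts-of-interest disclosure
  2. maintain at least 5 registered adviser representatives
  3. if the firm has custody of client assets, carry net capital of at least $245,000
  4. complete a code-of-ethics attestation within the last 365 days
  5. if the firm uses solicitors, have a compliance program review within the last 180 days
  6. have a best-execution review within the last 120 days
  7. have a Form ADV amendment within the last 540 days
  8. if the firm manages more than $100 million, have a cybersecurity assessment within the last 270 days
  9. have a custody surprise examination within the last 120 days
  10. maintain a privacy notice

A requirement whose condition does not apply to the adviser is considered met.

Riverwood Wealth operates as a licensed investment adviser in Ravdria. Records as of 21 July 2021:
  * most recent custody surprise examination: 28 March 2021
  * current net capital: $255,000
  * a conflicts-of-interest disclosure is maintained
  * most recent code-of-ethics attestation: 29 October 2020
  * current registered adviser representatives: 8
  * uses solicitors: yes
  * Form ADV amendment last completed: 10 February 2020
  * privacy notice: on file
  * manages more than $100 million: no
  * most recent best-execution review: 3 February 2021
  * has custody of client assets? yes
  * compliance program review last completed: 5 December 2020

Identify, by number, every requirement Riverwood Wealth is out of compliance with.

5, 6

1. conflicts-of-interest disclosure present → met
2. registered adviser representatives 8 ≥ 5 → met
3. condition 'has custody of client assets' holds; net capital $255,000 ≥ $245,000 → met
4. code-of-ethics attestation 265 days ago vs limit 365 → met
5. condition 'uses solicitors' holds; compliance program review 228 days ago vs limit 180 → not met
6. best-execution review 168 days ago vs limit 120 → not met
7. Form ADV amendment 527 days ago vs limit 540 → met
8. condition 'manages more than $100 million' does not hold → requirement n/a → met
9. custody surprise examination 115 days ago vs limit 120 → met
10. privacy notice present → met
Not met: 5, 6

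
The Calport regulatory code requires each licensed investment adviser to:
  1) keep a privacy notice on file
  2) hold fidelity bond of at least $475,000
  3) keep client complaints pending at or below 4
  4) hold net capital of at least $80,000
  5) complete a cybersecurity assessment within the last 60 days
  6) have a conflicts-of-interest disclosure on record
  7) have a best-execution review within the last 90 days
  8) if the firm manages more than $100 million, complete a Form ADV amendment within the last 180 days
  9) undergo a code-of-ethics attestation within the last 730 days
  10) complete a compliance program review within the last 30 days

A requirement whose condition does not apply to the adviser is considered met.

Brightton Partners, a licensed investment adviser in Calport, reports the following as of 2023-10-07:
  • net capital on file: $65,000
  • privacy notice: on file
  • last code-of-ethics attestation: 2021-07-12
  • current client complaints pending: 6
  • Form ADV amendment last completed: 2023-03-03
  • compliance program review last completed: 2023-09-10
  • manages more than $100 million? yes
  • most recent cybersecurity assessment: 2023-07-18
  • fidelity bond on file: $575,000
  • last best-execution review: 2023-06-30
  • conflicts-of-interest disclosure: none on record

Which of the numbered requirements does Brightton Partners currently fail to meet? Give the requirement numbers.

1. privacy notice present → met
2. fidelity bond $575,000 ≥ $475,000 → met
3. client complaints pending 6 > 4 → not met
4. net capital $65,000 < $80,000 → not met
5. cybersecurity assessment 81 days ago vs limit 60 → not met
6. conflicts-of-interest disclosure absent → not met
7. best-execution review 99 days ago vs limit 90 → not met
8. condition 'manages more than $100 million' holds; Form ADV amendment 218 days ago vs limit 180 → not met
9. code-of-ethics attestation 817 days ago vs limit 730 → not met
10. compliance program review 27 days ago vs limit 30 → met
Not met: 3, 4, 5, 6, 7, 8, 9

3, 4, 5, 6, 7, 8, 9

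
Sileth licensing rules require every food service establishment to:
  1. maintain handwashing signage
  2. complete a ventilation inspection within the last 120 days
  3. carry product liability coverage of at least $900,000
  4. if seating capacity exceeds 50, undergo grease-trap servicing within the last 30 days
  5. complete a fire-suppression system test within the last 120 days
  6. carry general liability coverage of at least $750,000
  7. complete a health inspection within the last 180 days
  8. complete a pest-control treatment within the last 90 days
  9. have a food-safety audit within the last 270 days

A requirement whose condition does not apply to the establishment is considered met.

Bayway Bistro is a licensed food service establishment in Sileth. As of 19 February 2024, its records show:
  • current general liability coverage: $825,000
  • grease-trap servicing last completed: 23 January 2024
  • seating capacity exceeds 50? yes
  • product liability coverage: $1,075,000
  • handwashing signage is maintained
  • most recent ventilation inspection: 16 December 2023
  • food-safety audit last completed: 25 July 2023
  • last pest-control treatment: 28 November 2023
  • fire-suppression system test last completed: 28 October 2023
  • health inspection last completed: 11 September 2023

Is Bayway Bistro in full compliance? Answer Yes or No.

Yes

1. handwashing signage present → met
2. ventilation inspection 65 days ago vs limit 120 → met
3. product liability coverage $1,075,000 ≥ $900,000 → met
4. condition 'seating capacity exceeds 50' holds; grease-trap servicing 27 days ago vs limit 30 → met
5. fire-suppression system test 114 days ago vs limit 120 → met
6. general liability coverage $825,000 ≥ $750,000 → met
7. health inspection 161 days ago vs limit 180 → met
8. pest-control treatment 83 days ago vs limit 90 → met
9. food-safety audit 209 days ago vs limit 270 → met
All met.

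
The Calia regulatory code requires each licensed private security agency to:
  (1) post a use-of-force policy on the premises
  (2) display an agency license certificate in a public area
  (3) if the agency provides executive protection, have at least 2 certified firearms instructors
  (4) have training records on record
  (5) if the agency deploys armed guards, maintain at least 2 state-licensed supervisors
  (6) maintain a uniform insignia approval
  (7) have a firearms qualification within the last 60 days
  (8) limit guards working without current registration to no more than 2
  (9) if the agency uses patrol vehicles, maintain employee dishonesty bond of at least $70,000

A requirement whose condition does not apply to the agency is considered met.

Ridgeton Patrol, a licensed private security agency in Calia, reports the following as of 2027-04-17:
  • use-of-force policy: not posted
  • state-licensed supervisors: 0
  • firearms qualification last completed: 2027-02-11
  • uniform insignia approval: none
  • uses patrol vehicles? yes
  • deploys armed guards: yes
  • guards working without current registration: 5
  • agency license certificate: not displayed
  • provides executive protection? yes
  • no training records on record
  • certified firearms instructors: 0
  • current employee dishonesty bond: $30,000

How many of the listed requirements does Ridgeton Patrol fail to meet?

1. use-of-force policy absent → not met
2. agency license certificate absent → not met
3. condition 'provides executive protection' holds; certified firearms instructors 0 < 2 → not met
4. training records absent → not met
5. condition 'deploys armed guards' holds; state-licensed supervisors 0 < 2 → not met
6. uniform insignia approval absent → not met
7. firearms qualification 65 days ago vs limit 60 → not met
8. guards working without current registration 5 > 2 → not met
9. condition 'uses patrol vehicles' holds; employee dishonesty bond $30,000 < $70,000 → not met
Not met: 9 of 9

9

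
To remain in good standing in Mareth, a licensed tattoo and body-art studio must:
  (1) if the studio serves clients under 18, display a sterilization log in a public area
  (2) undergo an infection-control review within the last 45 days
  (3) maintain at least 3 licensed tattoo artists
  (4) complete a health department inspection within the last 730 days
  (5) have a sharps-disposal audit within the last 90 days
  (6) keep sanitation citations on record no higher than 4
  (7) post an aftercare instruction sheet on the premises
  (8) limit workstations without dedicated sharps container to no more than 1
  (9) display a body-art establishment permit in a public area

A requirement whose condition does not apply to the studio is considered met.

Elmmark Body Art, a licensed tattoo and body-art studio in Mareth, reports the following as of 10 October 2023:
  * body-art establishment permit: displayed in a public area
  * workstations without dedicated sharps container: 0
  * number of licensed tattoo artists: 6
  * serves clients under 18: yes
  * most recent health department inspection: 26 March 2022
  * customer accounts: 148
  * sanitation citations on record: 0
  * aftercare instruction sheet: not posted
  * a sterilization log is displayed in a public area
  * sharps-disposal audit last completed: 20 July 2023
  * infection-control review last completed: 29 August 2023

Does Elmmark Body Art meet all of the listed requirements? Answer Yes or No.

1. condition 'serves clients under 18' holds; sterilization log present → met
2. infection-control review 42 days ago vs limit 45 → met
3. licensed tattoo artists 6 ≥ 3 → met
4. health department inspection 563 days ago vs limit 730 → met
5. sharps-disposal audit 82 days ago vs limit 90 → met
6. sanitation citations on record 0 ≤ 4 → met
7. aftercare instruction sheet absent → not met
8. workstations without dedicated sharps container 0 ≤ 1 → met
9. body-art establishment permit present → met
Not met: 7

No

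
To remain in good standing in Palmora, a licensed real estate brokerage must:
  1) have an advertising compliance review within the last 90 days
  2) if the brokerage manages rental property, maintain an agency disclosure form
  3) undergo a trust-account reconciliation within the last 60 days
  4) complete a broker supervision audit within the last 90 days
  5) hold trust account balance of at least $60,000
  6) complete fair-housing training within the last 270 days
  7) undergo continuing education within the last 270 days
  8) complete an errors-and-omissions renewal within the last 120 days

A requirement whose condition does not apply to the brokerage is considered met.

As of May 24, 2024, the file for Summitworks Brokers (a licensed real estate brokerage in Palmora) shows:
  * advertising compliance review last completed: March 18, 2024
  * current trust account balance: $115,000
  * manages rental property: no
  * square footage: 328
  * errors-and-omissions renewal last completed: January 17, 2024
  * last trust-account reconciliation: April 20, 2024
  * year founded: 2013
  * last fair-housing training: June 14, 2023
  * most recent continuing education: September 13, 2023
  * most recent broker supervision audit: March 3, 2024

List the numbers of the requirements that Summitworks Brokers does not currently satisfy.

6, 8

1. advertising compliance review 67 days ago vs limit 90 → met
2. condition 'manages rental property' does not hold → requirement n/a → met
3. trust-account reconciliation 34 days ago vs limit 60 → met
4. broker supervision audit 82 days ago vs limit 90 → met
5. trust account balance $115,000 ≥ $60,000 → met
6. fair-housing training 345 days ago vs limit 270 → not met
7. continuing education 254 days ago vs limit 270 → met
8. errors-and-omissions renewal 128 days ago vs limit 120 → not met
Not met: 6, 8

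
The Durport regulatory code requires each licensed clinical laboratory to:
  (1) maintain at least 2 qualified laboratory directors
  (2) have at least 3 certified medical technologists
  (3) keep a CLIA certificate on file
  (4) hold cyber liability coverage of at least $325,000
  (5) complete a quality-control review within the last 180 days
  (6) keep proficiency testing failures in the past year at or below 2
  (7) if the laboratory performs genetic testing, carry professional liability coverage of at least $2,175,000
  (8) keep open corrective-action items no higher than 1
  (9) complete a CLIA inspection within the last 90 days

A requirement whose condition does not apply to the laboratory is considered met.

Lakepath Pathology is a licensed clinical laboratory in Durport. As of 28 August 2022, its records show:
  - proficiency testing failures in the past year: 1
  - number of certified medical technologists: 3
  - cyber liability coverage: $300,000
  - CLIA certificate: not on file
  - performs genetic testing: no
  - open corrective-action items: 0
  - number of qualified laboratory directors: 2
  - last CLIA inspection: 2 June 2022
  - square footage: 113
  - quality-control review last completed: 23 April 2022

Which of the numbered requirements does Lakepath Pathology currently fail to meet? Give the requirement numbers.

3, 4

1. qualified laboratory directors 2 ≥ 2 → met
2. certified medical technologists 3 ≥ 3 → met
3. CLIA certificate absent → not met
4. cyber liability coverage $300,000 < $325,000 → not met
5. quality-control review 127 days ago vs limit 180 → met
6. proficiency testing failures in the past year 1 ≤ 2 → met
7. condition 'performs genetic testing' does not hold → requirement n/a → met
8. open corrective-action items 0 ≤ 1 → met
9. CLIA inspection 87 days ago vs limit 90 → met
Not met: 3, 4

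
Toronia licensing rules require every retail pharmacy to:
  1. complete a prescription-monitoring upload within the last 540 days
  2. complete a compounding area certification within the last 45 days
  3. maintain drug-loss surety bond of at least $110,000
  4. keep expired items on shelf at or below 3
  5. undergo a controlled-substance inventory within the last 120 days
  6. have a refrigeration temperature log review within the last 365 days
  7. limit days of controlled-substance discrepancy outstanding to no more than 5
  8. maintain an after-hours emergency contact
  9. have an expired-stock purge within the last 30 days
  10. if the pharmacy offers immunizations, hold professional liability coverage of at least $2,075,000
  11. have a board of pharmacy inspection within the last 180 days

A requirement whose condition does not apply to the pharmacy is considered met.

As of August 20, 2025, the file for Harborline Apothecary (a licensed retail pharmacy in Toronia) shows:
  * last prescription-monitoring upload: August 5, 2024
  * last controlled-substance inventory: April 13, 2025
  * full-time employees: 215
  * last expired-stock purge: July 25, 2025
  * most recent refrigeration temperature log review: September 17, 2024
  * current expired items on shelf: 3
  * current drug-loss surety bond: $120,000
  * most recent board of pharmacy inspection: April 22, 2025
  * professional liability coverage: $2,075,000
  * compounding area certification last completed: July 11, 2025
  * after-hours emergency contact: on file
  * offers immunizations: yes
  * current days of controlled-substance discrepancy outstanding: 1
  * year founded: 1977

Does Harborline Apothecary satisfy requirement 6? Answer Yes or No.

6. refrigeration temperature log review 337 days ago vs limit 365 → met

Yes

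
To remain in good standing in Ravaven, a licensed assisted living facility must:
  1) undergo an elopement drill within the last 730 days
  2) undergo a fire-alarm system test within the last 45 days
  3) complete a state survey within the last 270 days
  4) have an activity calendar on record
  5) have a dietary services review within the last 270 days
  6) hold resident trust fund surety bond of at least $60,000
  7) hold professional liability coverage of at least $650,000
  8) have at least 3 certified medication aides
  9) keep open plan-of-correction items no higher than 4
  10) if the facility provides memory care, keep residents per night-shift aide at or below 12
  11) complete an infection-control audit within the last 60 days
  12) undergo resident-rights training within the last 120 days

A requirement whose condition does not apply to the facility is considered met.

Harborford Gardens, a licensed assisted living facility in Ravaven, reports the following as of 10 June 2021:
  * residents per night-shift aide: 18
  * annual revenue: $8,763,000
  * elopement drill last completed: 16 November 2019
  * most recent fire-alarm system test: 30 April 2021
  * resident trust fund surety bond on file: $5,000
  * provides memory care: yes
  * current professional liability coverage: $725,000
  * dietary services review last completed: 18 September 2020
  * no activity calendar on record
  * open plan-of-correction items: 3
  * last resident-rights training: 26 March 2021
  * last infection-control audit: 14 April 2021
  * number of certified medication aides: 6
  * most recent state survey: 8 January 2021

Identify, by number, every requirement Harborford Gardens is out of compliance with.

1. elopement drill 572 days ago vs limit 730 → met
2. fire-alarm system test 41 days ago vs limit 45 → met
3. state survey 153 days ago vs limit 270 → met
4. activity calendar absent → not met
5. dietary services review 265 days ago vs limit 270 → met
6. resident trust fund surety bond $5,000 < $60,000 → not met
7. professional liability coverage $725,000 ≥ $650,000 → met
8. certified medication aides 6 ≥ 3 → met
9. open plan-of-correction items 3 ≤ 4 → met
10. condition 'provides memory care' holds; residents per night-shift aide 18 > 12 → not met
11. infection-control audit 57 days ago vs limit 60 → met
12. resident-rights training 76 days ago vs limit 120 → met
Not met: 4, 6, 10

4, 6, 10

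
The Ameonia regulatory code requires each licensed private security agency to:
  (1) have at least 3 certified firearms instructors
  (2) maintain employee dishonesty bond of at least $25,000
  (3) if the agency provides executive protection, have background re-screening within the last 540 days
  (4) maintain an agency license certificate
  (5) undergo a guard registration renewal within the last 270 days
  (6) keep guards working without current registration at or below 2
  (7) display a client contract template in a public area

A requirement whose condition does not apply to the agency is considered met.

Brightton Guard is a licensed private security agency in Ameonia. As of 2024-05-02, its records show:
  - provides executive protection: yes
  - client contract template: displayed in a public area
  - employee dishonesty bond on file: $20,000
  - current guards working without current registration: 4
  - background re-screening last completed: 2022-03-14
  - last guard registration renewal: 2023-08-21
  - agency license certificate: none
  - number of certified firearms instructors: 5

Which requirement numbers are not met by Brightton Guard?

1. certified firearms instructors 5 ≥ 3 → met
2. employee dishonesty bond $20,000 < $25,000 → not met
3. condition 'provides executive protection' holds; background re-screening 780 days ago vs limit 540 → not met
4. agency license certificate absent → not met
5. guard registration renewal 255 days ago vs limit 270 → met
6. guards working without current registration 4 > 2 → not met
7. client contract template present → met
Not met: 2, 3, 4, 6

2, 3, 4, 6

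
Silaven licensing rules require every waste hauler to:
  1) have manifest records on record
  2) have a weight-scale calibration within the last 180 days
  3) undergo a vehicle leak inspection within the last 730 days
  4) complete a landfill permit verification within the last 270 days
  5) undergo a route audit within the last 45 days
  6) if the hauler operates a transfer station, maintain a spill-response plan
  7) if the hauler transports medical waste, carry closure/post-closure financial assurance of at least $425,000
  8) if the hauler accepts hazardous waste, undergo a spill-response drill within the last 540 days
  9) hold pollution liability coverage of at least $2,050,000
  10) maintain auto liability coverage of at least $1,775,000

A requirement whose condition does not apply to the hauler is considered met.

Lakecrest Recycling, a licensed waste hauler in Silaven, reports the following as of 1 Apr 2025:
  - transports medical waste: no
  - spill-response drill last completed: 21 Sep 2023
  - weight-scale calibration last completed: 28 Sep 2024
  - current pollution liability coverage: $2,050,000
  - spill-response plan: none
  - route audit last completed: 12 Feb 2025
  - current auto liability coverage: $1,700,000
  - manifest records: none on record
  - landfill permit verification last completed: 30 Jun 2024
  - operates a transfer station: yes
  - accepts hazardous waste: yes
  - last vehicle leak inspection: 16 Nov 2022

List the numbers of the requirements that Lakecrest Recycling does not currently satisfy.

1. manifest records absent → not met
2. weight-scale calibration 185 days ago vs limit 180 → not met
3. vehicle leak inspection 867 days ago vs limit 730 → not met
4. landfill permit verification 275 days ago vs limit 270 → not met
5. route audit 48 days ago vs limit 45 → not met
6. condition 'operates a transfer station' holds; spill-response plan absent → not met
7. condition 'transports medical waste' does not hold → requirement n/a → met
8. condition 'accepts hazardous waste' holds; spill-response drill 558 days ago vs limit 540 → not met
9. pollution liability coverage $2,050,000 ≥ $2,050,000 → met
10. auto liability coverage $1,700,000 < $1,775,000 → not met
Not met: 1, 2, 3, 4, 5, 6, 8, 10

1, 2, 3, 4, 5, 6, 8, 10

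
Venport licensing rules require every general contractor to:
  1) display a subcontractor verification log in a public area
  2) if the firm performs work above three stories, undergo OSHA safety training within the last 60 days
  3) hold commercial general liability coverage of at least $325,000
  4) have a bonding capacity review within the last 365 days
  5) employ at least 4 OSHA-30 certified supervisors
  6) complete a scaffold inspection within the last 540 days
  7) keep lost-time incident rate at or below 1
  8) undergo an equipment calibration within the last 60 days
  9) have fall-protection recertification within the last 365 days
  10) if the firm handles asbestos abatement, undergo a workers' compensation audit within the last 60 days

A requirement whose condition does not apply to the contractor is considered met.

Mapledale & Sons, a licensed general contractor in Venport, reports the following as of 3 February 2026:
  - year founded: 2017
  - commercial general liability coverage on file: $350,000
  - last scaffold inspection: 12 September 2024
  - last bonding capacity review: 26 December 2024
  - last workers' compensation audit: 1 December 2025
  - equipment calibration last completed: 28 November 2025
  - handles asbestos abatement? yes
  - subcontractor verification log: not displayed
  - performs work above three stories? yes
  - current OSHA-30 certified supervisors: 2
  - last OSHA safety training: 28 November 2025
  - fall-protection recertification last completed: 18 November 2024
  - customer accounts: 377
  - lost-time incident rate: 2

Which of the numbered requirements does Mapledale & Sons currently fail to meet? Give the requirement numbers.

1. subcontractor verification log absent → not met
2. condition 'performs work above three stories' holds; OSHA safety training 67 days ago vs limit 60 → not met
3. commercial general liability coverage $350,000 ≥ $325,000 → met
4. bonding capacity review 404 days ago vs limit 365 → not met
5. OSHA-30 certified supervisors 2 < 4 → not met
6. scaffold inspection 509 days ago vs limit 540 → met
7. lost-time incident rate 2 > 1 → not met
8. equipment calibration 67 days ago vs limit 60 → not met
9. fall-protection recertification 442 days ago vs limit 365 → not met
10. condition 'handles asbestos abatement' holds; workers' compensation audit 64 days ago vs limit 60 → not met
Not met: 1, 2, 4, 5, 7, 8, 9, 10

1, 2, 4, 5, 7, 8, 9, 10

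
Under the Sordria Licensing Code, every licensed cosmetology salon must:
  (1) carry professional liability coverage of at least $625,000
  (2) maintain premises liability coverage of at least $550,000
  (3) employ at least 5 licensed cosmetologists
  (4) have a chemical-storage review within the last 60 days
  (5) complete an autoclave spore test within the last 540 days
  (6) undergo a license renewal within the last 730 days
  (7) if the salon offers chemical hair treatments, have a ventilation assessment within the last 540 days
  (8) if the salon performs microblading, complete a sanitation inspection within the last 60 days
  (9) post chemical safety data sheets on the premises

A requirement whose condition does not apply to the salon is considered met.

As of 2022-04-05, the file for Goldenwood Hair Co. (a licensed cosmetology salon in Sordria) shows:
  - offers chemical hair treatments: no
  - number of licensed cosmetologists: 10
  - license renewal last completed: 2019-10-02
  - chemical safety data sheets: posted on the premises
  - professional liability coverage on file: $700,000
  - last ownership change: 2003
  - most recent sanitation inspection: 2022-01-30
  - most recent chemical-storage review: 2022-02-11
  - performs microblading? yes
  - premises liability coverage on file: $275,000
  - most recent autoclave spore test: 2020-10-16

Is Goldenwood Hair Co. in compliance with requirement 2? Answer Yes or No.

2. premises liability coverage $275,000 < $550,000 → not met

No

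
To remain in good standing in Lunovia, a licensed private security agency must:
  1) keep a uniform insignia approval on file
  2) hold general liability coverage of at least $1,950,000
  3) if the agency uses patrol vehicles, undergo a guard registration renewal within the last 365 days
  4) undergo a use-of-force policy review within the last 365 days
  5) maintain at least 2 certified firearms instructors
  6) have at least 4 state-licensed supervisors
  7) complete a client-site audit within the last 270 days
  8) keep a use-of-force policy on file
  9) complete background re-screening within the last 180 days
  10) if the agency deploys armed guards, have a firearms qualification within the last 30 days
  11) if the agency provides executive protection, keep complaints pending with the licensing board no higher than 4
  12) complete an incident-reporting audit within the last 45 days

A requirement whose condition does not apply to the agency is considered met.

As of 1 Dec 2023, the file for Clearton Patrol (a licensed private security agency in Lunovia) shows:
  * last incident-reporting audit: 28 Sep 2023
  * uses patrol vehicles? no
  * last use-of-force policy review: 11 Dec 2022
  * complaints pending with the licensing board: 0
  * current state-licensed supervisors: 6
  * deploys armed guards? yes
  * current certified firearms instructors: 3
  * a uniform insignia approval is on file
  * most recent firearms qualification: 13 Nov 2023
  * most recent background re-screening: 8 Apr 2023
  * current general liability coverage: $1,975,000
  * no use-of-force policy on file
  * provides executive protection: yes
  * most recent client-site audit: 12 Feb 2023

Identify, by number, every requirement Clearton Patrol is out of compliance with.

7, 8, 9, 12

1. uniform insignia approval present → met
2. general liability coverage $1,975,000 ≥ $1,950,000 → met
3. condition 'uses patrol vehicles' does not hold → requirement n/a → met
4. use-of-force policy review 355 days ago vs limit 365 → met
5. certified firearms instructors 3 ≥ 2 → met
6. state-licensed supervisors 6 ≥ 4 → met
7. client-site audit 292 days ago vs limit 270 → not met
8. use-of-force policy absent → not met
9. background re-screening 237 days ago vs limit 180 → not met
10. condition 'deploys armed guards' holds; firearms qualification 18 days ago vs limit 30 → met
11. condition 'provides executive protection' holds; complaints pending with the licensing board 0 ≤ 4 → met
12. incident-reporting audit 64 days ago vs limit 45 → not met
Not met: 7, 8, 9, 12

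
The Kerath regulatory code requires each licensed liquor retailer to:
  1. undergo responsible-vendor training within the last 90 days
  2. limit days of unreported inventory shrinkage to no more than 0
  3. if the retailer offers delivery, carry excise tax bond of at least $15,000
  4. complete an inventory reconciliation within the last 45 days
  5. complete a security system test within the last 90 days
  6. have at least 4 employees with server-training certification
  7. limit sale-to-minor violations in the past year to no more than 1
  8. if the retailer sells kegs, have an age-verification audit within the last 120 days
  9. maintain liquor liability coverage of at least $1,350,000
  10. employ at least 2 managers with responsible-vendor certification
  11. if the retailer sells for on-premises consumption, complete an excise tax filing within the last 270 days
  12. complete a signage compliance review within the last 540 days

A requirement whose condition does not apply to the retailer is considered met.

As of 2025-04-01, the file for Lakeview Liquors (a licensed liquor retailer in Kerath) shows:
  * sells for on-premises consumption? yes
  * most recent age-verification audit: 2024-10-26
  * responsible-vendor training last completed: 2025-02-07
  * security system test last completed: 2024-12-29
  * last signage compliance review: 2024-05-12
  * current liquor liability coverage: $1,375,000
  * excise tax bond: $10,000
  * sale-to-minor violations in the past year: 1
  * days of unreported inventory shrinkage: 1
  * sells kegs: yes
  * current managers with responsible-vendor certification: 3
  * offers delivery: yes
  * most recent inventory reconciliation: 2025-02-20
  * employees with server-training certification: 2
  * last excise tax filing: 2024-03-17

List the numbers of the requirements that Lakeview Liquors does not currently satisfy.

1. responsible-vendor training 53 days ago vs limit 90 → met
2. days of unreported inventory shrinkage 1 > 0 → not met
3. condition 'offers delivery' holds; excise tax bond $10,000 < $15,000 → not met
4. inventory reconciliation 40 days ago vs limit 45 → met
5. security system test 93 days ago vs limit 90 → not met
6. employees with server-training certification 2 < 4 → not met
7. sale-to-minor violations in the past year 1 ≤ 1 → met
8. condition 'sells kegs' holds; age-verification audit 157 days ago vs limit 120 → not met
9. liquor liability coverage $1,375,000 ≥ $1,350,000 → met
10. managers with responsible-vendor certification 3 ≥ 2 → met
11. condition 'sells for on-premises consumption' holds; excise tax filing 380 days ago vs limit 270 → not met
12. signage compliance review 324 days ago vs limit 540 → met
Not met: 2, 3, 5, 6, 8, 11

2, 3, 5, 6, 8, 11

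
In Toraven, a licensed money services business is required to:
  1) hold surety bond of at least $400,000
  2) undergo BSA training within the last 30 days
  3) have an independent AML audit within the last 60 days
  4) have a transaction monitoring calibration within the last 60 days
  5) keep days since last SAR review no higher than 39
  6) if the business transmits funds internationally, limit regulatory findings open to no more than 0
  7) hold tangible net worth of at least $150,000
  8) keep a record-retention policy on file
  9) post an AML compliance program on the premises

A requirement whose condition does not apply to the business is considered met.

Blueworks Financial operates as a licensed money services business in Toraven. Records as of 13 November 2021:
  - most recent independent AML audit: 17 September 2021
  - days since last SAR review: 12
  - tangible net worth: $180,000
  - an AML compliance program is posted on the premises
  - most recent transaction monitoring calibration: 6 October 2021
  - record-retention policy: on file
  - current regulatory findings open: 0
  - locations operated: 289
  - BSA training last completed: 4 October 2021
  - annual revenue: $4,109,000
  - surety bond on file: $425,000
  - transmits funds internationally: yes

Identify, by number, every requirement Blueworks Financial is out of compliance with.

2

1. surety bond $425,000 ≥ $400,000 → met
2. BSA training 40 days ago vs limit 30 → not met
3. independent AML audit 57 days ago vs limit 60 → met
4. transaction monitoring calibration 38 days ago vs limit 60 → met
5. days since last SAR review 12 ≤ 39 → met
6. condition 'transmits funds internationally' holds; regulatory findings open 0 ≤ 0 → met
7. tangible net worth $180,000 ≥ $150,000 → met
8. record-retention policy present → met
9. AML compliance program present → met
Not met: 2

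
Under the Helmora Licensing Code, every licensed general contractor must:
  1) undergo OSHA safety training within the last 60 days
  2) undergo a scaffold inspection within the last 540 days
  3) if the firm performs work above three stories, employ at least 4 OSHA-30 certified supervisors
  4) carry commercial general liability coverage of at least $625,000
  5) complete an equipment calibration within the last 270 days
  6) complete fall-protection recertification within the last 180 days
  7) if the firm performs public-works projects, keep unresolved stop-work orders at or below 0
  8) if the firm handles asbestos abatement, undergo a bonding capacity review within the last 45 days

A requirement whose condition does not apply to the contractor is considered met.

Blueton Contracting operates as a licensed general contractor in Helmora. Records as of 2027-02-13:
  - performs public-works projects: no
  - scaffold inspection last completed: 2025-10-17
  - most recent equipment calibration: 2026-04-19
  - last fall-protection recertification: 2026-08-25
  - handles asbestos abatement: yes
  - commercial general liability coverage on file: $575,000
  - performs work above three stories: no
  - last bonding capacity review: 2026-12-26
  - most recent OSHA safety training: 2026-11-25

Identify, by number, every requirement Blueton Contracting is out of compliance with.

1. OSHA safety training 80 days ago vs limit 60 → not met
2. scaffold inspection 484 days ago vs limit 540 → met
3. condition 'performs work above three stories' does not hold → requirement n/a → met
4. commercial general liability coverage $575,000 < $625,000 → not met
5. equipment calibration 300 days ago vs limit 270 → not met
6. fall-protection recertification 172 days ago vs limit 180 → met
7. condition 'performs public-works projects' does not hold → requirement n/a → met
8. condition 'handles asbestos abatement' holds; bonding capacity review 49 days ago vs limit 45 → not met
Not met: 1, 4, 5, 8

1, 4, 5, 8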